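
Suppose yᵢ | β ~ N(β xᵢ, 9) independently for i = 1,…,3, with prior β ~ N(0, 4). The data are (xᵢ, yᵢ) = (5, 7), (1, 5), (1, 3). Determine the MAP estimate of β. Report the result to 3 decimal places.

β̂_MAP = 1.470

log p(β | y) = −Σ(yᵢ − βxᵢ)²/(2·9) − β²/(2·4) + const.
Setting the derivative to zero: Σxᵢ(yᵢ − βxᵢ)/9 − β/4 = 0, so β = Σxᵢyᵢ / (Σxᵢ² + σ²/τ²).
Σxᵢyᵢ = 5·7 + 1·5 + 1·3 = 43; Σxᵢ² = 27; σ²/τ² = 2.25.
β̂_MAP = 43 / (27 + 2.25) = 43/29.25 ≈ 1.470.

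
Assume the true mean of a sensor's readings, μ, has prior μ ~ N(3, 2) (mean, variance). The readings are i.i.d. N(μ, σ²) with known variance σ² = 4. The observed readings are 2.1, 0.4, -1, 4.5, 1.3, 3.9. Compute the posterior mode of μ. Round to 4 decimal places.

n = 6; x̄ = (2.1 + 0.4 + (-1) + 4.5 + 1.3 + 3.9)/6 = 11.2/6 = 28/15 ≈ 1.8667.
For a Normal prior and Normal likelihood with known variance, the posterior is Normal; its mode equals its mean, the precision-weighted average.
Prior precision 1/σ₀² = 1/2 = 0.5; data precision n/σ² = 6/4 = 1.5.
μ̂ = (0.5·3 + 1.5·(28/15)) / (0.5 + 1.5) = 4.3/2 = 2.1500.

μ̂_MAP = 2.1500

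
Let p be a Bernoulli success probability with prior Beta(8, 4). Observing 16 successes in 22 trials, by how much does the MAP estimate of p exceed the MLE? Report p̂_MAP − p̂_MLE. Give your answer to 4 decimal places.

MAP − MLE = -0.0085

Posterior is Beta(24, 10); MAP = (24−1)/(34−2) = 23/32 ≈ 0.71875.
MLE ignores the prior: p̂_MLE = k/n = 16/22 ≈ 0.72727.
Difference = 23/32 − 16/22 = -3/352 ≈ -0.0085.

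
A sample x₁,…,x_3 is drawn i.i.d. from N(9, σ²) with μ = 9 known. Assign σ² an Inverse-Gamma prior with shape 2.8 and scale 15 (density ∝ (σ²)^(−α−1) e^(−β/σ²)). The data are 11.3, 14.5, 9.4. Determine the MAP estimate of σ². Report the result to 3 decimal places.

Sum of squared deviations about the known mean: SS = (11.3−9)² + (14.5−9)² + (9.4−9)² = 35.7.
The Normal likelihood contributes (σ²)^(−n/2) exp(−SS/(2σ²)), so the posterior is Inverse-Gamma(α + n/2, β + SS/2) = Inverse-Gamma(4.3, 32.85).
The mode of Inverse-Gamma(a, b) is b/(a+1) = 32.85/5.3 ≈ 6.198.

σ̂²_MAP = 6.198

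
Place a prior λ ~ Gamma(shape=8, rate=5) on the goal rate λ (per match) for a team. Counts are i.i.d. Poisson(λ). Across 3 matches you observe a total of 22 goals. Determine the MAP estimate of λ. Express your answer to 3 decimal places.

λ̂_MAP = 3.625

Σxᵢ = 22, n = 3.
Posterior ∝ λ^7e^(−5λ) · λ^22e^(−3λ) = λ^29e^(−8λ), i.e. Gamma(shape=30, rate=8).
The mode of a Gamma(a, b) with a ≥ 1 (shape–rate) is (a−1)/b = 29/8 ≈ 3.625.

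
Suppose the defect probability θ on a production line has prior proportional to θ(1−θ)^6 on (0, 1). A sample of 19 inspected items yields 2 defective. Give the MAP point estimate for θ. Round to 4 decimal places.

θ̂_MAP = 0.1154

The prior density ∝ θ(1−θ)^6 is the kernel of Beta(2, 7).
Data: 2 successes in 19 trials. The binomial likelihood contributes θ^2(1−θ)^17, so the posterior is Beta(2+2, 7+17) = Beta(4, 24).
For Beta(a, b) with a, b > 1 the mode is (a−1)/(a+b−2) = 3/26 ≈ 0.1154.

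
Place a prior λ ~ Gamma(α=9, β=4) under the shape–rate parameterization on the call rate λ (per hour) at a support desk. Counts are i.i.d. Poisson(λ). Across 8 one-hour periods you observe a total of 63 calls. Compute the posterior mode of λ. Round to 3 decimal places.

λ̂_MAP = 5.917

Σxᵢ = 63, n = 8.
Posterior ∝ λ^8e^(−4λ) · λ^63e^(−8λ) = λ^71e^(−12λ), i.e. Gamma(shape=72, rate=12).
The mode of a Gamma(a, b) with a ≥ 1 (shape–rate) is (a−1)/b = 71/12 ≈ 5.917.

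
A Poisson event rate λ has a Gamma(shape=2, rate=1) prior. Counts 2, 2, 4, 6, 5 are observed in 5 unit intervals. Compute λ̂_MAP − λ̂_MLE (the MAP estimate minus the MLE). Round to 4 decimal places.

MAP − MLE = -0.4667

Σxᵢ = 19. Posterior is Gamma(21, 6); MAP = (21−1)/6 = 20/6 ≈ 3.33333.
MLE = x̄ = 19/5 ≈ 3.80000.
Difference = 20/6 − 19/5 = -7/15 ≈ -0.4667.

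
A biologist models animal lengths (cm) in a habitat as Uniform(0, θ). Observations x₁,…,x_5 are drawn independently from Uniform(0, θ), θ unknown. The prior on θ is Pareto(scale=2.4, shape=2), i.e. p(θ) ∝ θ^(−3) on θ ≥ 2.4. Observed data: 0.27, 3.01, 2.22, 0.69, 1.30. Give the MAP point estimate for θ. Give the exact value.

θ̂_MAP = 3.01

The Uniform(0, θ) likelihood is θ^(−n) for θ ≥ max(xᵢ), zero otherwise. Here max(xᵢ) = 3.01.
Posterior ∝ θ^(−3) · θ^(−5) = θ^(−8) on θ ≥ max(2.4, 3.01) = 3.01.
This density is strictly decreasing in θ, so the posterior mode lies at the lower boundary of the support.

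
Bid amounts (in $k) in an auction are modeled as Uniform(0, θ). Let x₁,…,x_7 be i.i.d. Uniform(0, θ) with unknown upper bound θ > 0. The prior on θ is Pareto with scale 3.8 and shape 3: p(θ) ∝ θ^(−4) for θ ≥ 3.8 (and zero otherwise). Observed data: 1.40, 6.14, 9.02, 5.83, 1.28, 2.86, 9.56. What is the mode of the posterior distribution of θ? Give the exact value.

θ̂_MAP = 9.56

The Uniform(0, θ) likelihood is θ^(−n) for θ ≥ max(xᵢ), zero otherwise. Here max(xᵢ) = 9.56.
Posterior ∝ θ^(−4) · θ^(−7) = θ^(−11) on θ ≥ max(3.8, 9.56) = 9.56.
This density is strictly decreasing in θ, so the posterior mode lies at the lower boundary of the support.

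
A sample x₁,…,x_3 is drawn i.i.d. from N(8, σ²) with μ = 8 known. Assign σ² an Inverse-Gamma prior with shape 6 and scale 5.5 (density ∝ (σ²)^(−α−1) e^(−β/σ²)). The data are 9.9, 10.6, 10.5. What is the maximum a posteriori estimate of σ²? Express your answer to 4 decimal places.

σ̂²_MAP = 1.6247

Sum of squared deviations about the known mean: SS = (9.9−8)² + (10.6−8)² + (10.5−8)² = 16.62.
The Normal likelihood contributes (σ²)^(−n/2) exp(−SS/(2σ²)), so the posterior is Inverse-Gamma(α + n/2, β + SS/2) = Inverse-Gamma(7.5, 13.81).
The mode of Inverse-Gamma(a, b) is b/(a+1) = 13.81/8.5 ≈ 1.6247.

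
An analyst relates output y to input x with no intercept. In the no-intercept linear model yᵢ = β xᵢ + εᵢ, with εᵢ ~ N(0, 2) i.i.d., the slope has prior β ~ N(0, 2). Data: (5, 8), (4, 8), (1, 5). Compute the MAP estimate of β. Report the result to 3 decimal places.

log p(β | y) = −Σ(yᵢ − βxᵢ)²/(2·2) − β²/(2·2) + const.
Setting the derivative to zero: Σxᵢ(yᵢ − βxᵢ)/2 − β/2 = 0, so β = Σxᵢyᵢ / (Σxᵢ² + σ²/τ²).
Σxᵢyᵢ = 5·8 + 4·8 + 1·5 = 77; Σxᵢ² = 42; σ²/τ² = 1.
β̂_MAP = 77 / (42 + 1) = 77/43 ≈ 1.791.

β̂_MAP = 1.791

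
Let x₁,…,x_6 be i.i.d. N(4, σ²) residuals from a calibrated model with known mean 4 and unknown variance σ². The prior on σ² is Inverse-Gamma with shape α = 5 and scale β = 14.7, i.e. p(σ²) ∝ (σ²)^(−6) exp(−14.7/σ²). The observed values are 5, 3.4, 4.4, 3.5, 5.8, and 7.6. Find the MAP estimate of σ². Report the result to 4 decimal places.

Sum of squared deviations about the known mean: SS = (5−4)² + (3.4−4)² + (4.4−4)² + (3.5−4)² + (5.8−4)² + (7.6−4)² = 17.97.
The Normal likelihood contributes (σ²)^(−n/2) exp(−SS/(2σ²)), so the posterior is Inverse-Gamma(α + n/2, β + SS/2) = Inverse-Gamma(8, 23.685).
The mode of Inverse-Gamma(a, b) is b/(a+1) = 23.685/9 ≈ 2.6317.

σ̂²_MAP = 2.6317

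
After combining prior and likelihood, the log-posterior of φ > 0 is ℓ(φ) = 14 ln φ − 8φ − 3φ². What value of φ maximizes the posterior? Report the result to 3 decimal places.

ℓ'(φ) = 14/φ − 8 − 6φ. Setting this to zero and multiplying by φ: 6φ² + 8φ − 14 = 0.
φ = (−8 + √(8² + 4·6·14)) / (2·6) = (−8 + √400) / 12 = (−8 + 20)/12 = 1.
ℓ''(φ) = −14/φ² − 6 < 0, confirming a maximum.

φ̂_MAP = 1.000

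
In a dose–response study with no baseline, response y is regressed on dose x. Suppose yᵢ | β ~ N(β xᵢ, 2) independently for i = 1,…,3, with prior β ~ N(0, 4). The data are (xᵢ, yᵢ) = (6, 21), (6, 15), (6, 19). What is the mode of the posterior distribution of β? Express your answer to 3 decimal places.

β̂_MAP = 3.041

log p(β | y) = −Σ(yᵢ − βxᵢ)²/(2·2) − β²/(2·4) + const.
Setting the derivative to zero: Σxᵢ(yᵢ − βxᵢ)/2 − β/4 = 0, so β = Σxᵢyᵢ / (Σxᵢ² + σ²/τ²).
Σxᵢyᵢ = 6·21 + 6·15 + 6·19 = 330; Σxᵢ² = 108; σ²/τ² = 0.5.
β̂_MAP = 330 / (108 + 0.5) = 330/108.5 ≈ 3.041.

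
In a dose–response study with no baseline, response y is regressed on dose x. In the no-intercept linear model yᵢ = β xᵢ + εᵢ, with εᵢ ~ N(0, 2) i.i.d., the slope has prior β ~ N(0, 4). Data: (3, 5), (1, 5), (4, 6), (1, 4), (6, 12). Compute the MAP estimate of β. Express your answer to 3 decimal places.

log p(β | y) = −Σ(yᵢ − βxᵢ)²/(2·2) − β²/(2·4) + const.
Setting the derivative to zero: Σxᵢ(yᵢ − βxᵢ)/2 − β/4 = 0, so β = Σxᵢyᵢ / (Σxᵢ² + σ²/τ²).
Σxᵢyᵢ = 3·5 + 1·5 + 4·6 + 1·4 + 6·12 = 120; Σxᵢ² = 63; σ²/τ² = 0.5.
β̂_MAP = 120 / (63 + 0.5) = 120/63.5 ≈ 1.890.

β̂_MAP = 1.890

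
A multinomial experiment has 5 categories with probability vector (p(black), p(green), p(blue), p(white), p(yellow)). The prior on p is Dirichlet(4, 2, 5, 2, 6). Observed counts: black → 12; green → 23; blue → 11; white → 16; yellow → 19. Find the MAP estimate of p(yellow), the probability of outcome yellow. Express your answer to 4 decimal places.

The posterior is Dirichlet(αᵢ + nᵢ) = Dirichlet(16, 25, 16, 18, 25).
For a Dirichlet(a₁,…,a_K) with all aᵢ > 1, the mode has j-th component (aⱼ − 1)/(Σaᵢ − K).
Here Σaᵢ = 100 and K = 5, so p(yellow) = (25 − 1)/(100 − 5) = 24/95 ≈ 0.2526.

MAP estimate of p(yellow) = 0.2526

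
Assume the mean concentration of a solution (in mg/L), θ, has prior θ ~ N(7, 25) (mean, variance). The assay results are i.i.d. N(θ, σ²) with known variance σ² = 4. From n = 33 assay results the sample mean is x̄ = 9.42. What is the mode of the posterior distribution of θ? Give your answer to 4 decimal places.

θ̂_MAP = 9.4083

n = 33, x̄ = 9.42.
For a Normal prior and Normal likelihood with known variance, the posterior is Normal; its mode equals its mean, the precision-weighted average.
Prior precision 1/σ₀² = 1/25 = 0.04; data precision n/σ² = 33/4 = 8.25.
θ̂ = (0.04·7 + 8.25·9.42) / (0.04 + 8.25) = 77.995/8.29 = 15599/1658 ≈ 9.4083.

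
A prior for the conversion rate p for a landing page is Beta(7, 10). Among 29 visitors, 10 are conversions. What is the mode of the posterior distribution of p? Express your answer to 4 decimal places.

p̂_MAP = 0.3636

Prior: Beta(7, 10).
Data: 10 successes in 29 trials. The binomial likelihood contributes p^10(1−p)^19, so the posterior is Beta(7+10, 10+19) = Beta(17, 29).
For Beta(a, b) with a, b > 1 the mode is (a−1)/(a+b−2) = 16/44 ≈ 0.3636.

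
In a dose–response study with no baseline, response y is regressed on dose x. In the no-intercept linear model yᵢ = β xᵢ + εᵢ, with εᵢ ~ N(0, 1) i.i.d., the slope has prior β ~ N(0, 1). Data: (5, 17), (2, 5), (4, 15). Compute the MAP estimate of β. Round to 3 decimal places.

log p(β | y) = −Σ(yᵢ − βxᵢ)²/(2·1) − β²/(2·1) + const.
Setting the derivative to zero: Σxᵢ(yᵢ − βxᵢ)/1 − β/1 = 0, so β = Σxᵢyᵢ / (Σxᵢ² + σ²/τ²).
Σxᵢyᵢ = 5·17 + 2·5 + 4·15 = 155; Σxᵢ² = 45; σ²/τ² = 1.
β̂_MAP = 155 / (45 + 1) = 155/46 ≈ 3.370.

β̂_MAP = 3.370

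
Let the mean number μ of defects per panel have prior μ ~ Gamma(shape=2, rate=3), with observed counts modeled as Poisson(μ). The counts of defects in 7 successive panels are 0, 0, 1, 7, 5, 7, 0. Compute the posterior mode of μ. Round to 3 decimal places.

μ̂_MAP = 2.100

Σxᵢ = 0+0+1+7+5+7+0 = 20, with n = 7.
Posterior ∝ μe^(−3μ) · μ^20e^(−7μ) = μ^21e^(−10μ), i.e. Gamma(shape=22, rate=10).
The mode of a Gamma(a, b) with a ≥ 1 (shape–rate) is (a−1)/b = 21/10 ≈ 2.100.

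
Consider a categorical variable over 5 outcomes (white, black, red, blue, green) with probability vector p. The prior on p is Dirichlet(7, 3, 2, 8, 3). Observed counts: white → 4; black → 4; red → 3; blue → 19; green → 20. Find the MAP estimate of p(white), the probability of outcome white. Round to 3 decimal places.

The posterior is Dirichlet(αᵢ + nᵢ) = Dirichlet(11, 7, 5, 27, 23).
For a Dirichlet(a₁,…,a_K) with all aᵢ > 1, the mode has j-th component (aⱼ − 1)/(Σaᵢ − K).
Here Σaᵢ = 73 and K = 5, so p(white) = (11 − 1)/(73 − 5) = 10/68 ≈ 0.147.

MAP estimate of p(white) = 0.147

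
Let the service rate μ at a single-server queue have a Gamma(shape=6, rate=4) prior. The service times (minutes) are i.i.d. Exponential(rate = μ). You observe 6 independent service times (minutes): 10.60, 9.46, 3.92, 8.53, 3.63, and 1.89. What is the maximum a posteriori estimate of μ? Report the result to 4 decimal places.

The Exponential(rate=μ) likelihood is ∝ μ^n e^(−μΣtᵢ). Here n = 6 and Σtᵢ = 10.60 + 9.46 + 3.92 + 8.53 + 3.63 + 1.89 = 38.03.
Posterior ∝ μ^5e^(−4μ) · μ^6e^(−38.03μ) = μ^11e^(−42.03μ), i.e. Gamma(12, 42.03).
Mode = (a−1)/b = 11/42.03 ≈ 0.2617.

μ̂_MAP = 0.2617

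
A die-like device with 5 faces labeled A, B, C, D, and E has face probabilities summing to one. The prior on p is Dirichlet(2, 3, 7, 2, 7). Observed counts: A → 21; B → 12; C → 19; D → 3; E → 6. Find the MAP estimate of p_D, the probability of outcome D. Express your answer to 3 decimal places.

The posterior is Dirichlet(αᵢ + nᵢ) = Dirichlet(23, 15, 26, 5, 13).
For a Dirichlet(a₁,…,a_K) with all aᵢ > 1, the mode has j-th component (aⱼ − 1)/(Σaᵢ − K).
Here Σaᵢ = 82 and K = 5, so p_D = (5 − 1)/(82 − 5) = 4/77 ≈ 0.052.

MAP estimate of p_D = 0.052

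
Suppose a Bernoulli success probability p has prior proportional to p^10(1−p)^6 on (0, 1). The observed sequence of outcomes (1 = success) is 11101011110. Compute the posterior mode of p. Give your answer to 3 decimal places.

p̂_MAP = 0.667

The prior density ∝ p^10(1−p)^6 is the kernel of Beta(11, 7).
Data: 8 successes in 11 trials (from the sequence). The binomial likelihood contributes p^8(1−p)^3, so the posterior is Beta(11+8, 7+3) = Beta(19, 10).
For Beta(a, b) with a, b > 1 the mode is (a−1)/(a+b−2) = 18/27 ≈ 0.667.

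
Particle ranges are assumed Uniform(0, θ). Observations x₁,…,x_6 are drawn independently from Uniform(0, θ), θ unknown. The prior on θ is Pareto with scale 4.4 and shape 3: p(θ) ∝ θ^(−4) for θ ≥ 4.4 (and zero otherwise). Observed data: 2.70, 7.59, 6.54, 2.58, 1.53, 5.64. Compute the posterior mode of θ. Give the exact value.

θ̂_MAP = 7.59

The Uniform(0, θ) likelihood is θ^(−n) for θ ≥ max(xᵢ), zero otherwise. Here max(xᵢ) = 7.59.
Posterior ∝ θ^(−4) · θ^(−6) = θ^(−10) on θ ≥ max(4.4, 7.59) = 7.59.
This density is strictly decreasing in θ, so the posterior mode lies at the lower boundary of the support.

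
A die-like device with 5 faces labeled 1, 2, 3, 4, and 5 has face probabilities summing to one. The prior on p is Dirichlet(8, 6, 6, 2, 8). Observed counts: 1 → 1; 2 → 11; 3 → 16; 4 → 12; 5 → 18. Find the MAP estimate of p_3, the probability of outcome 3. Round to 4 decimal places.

The posterior is Dirichlet(αᵢ + nᵢ) = Dirichlet(9, 17, 22, 14, 26).
For a Dirichlet(a₁,…,a_K) with all aᵢ > 1, the mode has j-th component (aⱼ − 1)/(Σaᵢ − K).
Here Σaᵢ = 88 and K = 5, so p_3 = (22 − 1)/(88 − 5) = 21/83 ≈ 0.2530.

MAP estimate: 0.2530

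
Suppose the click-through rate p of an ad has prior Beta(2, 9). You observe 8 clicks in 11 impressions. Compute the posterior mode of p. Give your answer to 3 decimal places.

Prior: Beta(2, 9).
Data: 8 successes in 11 trials. The binomial likelihood contributes p^8(1−p)^3, so the posterior is Beta(2+8, 9+3) = Beta(10, 12).
For Beta(a, b) with a, b > 1 the mode is (a−1)/(a+b−2) = 9/20 ≈ 0.450.

p̂_MAP = 0.450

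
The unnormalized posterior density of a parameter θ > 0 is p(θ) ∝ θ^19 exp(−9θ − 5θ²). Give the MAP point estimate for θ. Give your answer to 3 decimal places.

θ̂_MAP = 1.000

ℓ'(θ) = 19/θ − 9 − 10θ. Setting this to zero and multiplying by θ: 10θ² + 9θ − 19 = 0.
θ = (−9 + √(9² + 4·10·19)) / (2·10) = (−9 + √841) / 20 = (−9 + 29)/20 = 1.
ℓ''(θ) = −19/θ² − 10 < 0, confirming a maximum.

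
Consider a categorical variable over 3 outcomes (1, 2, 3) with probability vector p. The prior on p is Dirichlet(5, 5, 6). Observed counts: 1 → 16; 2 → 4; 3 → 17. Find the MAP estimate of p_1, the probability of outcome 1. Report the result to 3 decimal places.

The posterior is Dirichlet(αᵢ + nᵢ) = Dirichlet(21, 9, 23).
For a Dirichlet(a₁,…,a_K) with all aᵢ > 1, the mode has j-th component (aⱼ − 1)/(Σaᵢ − K).
Here Σaᵢ = 53 and K = 3, so p_1 = (21 − 1)/(53 − 3) = 20/50 ≈ 0.400.

MAP estimate: 0.400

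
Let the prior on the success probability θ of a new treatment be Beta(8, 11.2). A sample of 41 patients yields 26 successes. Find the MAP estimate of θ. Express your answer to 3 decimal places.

θ̂_MAP = 0.567

Prior: Beta(8, 11.2).
Data: 26 successes in 41 trials. The binomial likelihood contributes θ^26(1−θ)^15, so the posterior is Beta(8+26, 11.2+15) = Beta(34, 26.2).
For Beta(a, b) with a, b > 1 the mode is (a−1)/(a+b−2) = 33/58.2 ≈ 0.567.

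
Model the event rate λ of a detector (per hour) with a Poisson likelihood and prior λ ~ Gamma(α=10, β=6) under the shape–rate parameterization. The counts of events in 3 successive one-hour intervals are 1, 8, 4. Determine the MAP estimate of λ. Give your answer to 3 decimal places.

Σxᵢ = 1+8+4 = 13, with n = 3.
Posterior ∝ λ^9e^(−6λ) · λ^13e^(−3λ) = λ^22e^(−9λ), i.e. Gamma(shape=23, rate=9).
The mode of a Gamma(a, b) with a ≥ 1 (shape–rate) is (a−1)/b = 22/9 ≈ 2.444.

λ̂_MAP = 2.444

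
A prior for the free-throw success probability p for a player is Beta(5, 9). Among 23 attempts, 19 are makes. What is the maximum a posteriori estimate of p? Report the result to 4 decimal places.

p̂_MAP = 0.6571

Prior: Beta(5, 9).
Data: 19 successes in 23 trials. The binomial likelihood contributes p^19(1−p)^4, so the posterior is Beta(5+19, 9+4) = Beta(24, 13).
For Beta(a, b) with a, b > 1 the mode is (a−1)/(a+b−2) = 23/35 ≈ 0.6571.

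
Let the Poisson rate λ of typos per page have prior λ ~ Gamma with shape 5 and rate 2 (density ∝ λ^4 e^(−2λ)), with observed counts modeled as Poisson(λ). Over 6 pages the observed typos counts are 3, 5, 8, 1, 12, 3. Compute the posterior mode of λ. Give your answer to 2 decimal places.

Σxᵢ = 3+5+8+1+12+3 = 32, with n = 6.
Posterior ∝ λ^4e^(−2λ) · λ^32e^(−6λ) = λ^36e^(−8λ), i.e. Gamma(shape=37, rate=8).
The mode of a Gamma(a, b) with a ≥ 1 (shape–rate) is (a−1)/b = 36/8 ≈ 4.50.

λ̂_MAP = 4.50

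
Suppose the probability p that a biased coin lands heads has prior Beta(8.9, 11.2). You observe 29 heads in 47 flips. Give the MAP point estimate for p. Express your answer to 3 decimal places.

p̂_MAP = 0.567

Prior: Beta(8.9, 11.2).
Data: 29 successes in 47 trials. The binomial likelihood contributes p^29(1−p)^18, so the posterior is Beta(8.9+29, 11.2+18) = Beta(37.9, 29.2).
For Beta(a, b) with a, b > 1 the mode is (a−1)/(a+b−2) = 36.9/65.1 ≈ 0.567.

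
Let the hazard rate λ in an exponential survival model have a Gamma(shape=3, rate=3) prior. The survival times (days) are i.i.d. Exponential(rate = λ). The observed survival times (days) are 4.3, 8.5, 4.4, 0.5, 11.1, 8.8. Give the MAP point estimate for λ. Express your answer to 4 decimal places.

The Exponential(rate=λ) likelihood is ∝ λ^n e^(−λΣtᵢ). Here n = 6 and Σtᵢ = 4.3 + 8.5 + 4.4 + 0.5 + 11.1 + 8.8 = 37.6.
Posterior ∝ λ^2e^(−3λ) · λ^6e^(−37.6λ) = λ^8e^(−40.6λ), i.e. Gamma(9, 40.6).
Mode = (a−1)/b = 8/40.6 ≈ 0.1970.

λ̂_MAP = 0.1970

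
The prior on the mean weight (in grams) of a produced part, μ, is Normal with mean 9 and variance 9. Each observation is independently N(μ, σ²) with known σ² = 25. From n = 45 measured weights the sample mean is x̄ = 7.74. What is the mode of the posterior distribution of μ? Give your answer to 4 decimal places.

n = 45, x̄ = 7.74.
For a Normal prior and Normal likelihood with known variance, the posterior is Normal; its mode equals its mean, the precision-weighted average.
Prior precision 1/σ₀² = 1/9; data precision n/σ² = 45/25 = 1.8.
μ̂ = ((1/9)·9 + 1.8·7.74) / (1/9 + 1.8) = 14.932/(86/45) = 33597/4300 ≈ 7.8133.

μ̂_MAP = 7.8133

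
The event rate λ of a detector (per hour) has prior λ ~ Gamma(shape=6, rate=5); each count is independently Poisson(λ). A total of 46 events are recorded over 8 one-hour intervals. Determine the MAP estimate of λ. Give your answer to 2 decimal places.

λ̂_MAP = 3.92

Σxᵢ = 46, n = 8.
Posterior ∝ λ^5e^(−5λ) · λ^46e^(−8λ) = λ^51e^(−13λ), i.e. Gamma(shape=52, rate=13).
The mode of a Gamma(a, b) with a ≥ 1 (shape–rate) is (a−1)/b = 51/13 ≈ 3.92.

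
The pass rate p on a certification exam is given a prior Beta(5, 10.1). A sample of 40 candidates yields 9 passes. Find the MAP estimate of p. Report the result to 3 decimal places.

Prior: Beta(5, 10.1).
Data: 9 successes in 40 trials. The binomial likelihood contributes p^9(1−p)^31, so the posterior is Beta(5+9, 10.1+31) = Beta(14, 41.1).
For Beta(a, b) with a, b > 1 the mode is (a−1)/(a+b−2) = 13/53.1 ≈ 0.245.

p̂_MAP = 0.245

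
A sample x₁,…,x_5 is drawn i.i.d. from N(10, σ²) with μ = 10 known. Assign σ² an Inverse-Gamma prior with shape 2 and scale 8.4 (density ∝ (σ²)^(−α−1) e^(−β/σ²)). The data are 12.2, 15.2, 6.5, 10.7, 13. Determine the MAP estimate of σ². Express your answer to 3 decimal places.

σ̂²_MAP = 6.402

Sum of squared deviations about the known mean: SS = (12.2−10)² + (15.2−10)² + (6.5−10)² + (10.7−10)² + (13−10)² = 53.62.
The Normal likelihood contributes (σ²)^(−n/2) exp(−SS/(2σ²)), so the posterior is Inverse-Gamma(α + n/2, β + SS/2) = Inverse-Gamma(4.5, 35.21).
The mode of Inverse-Gamma(a, b) is b/(a+1) = 35.21/5.5 ≈ 6.402.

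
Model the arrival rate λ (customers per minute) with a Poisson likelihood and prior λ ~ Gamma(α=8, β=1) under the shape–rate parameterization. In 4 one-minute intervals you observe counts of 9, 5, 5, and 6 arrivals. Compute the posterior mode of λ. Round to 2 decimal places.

Σxᵢ = 9+5+5+6 = 25, with n = 4.
Posterior ∝ λ^7e^(−1λ) · λ^25e^(−4λ) = λ^32e^(−5λ), i.e. Gamma(shape=33, rate=5).
The mode of a Gamma(a, b) with a ≥ 1 (shape–rate) is (a−1)/b = 32/5 ≈ 6.40.

λ̂_MAP = 6.40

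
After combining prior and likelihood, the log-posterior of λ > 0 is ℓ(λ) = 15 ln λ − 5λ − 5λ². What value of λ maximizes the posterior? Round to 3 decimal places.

λ̂_MAP = 1.000

ℓ'(λ) = 15/λ − 5 − 10λ. Setting this to zero and multiplying by λ: 10λ² + 5λ − 15 = 0.
λ = (−5 + √(5² + 4·10·15)) / (2·10) = (−5 + √625) / 20 = (−5 + 25)/20 = 1.
ℓ''(λ) = −15/λ² − 10 < 0, confirming a maximum.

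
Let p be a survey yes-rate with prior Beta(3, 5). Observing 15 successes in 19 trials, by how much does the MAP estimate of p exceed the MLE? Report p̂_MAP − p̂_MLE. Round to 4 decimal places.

MAP − MLE = -0.1095

Posterior is Beta(18, 9); MAP = (18−1)/(27−2) = 17/25 ≈ 0.68000.
MLE ignores the prior: p̂_MLE = k/n = 15/19 ≈ 0.78947.
Difference = 17/25 − 15/19 = -52/475 ≈ -0.1095.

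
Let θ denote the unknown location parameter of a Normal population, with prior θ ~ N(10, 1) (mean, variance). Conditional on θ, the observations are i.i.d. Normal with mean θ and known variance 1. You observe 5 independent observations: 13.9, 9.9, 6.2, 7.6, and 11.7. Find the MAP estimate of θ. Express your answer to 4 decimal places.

n = 5; x̄ = (13.9 + 9.9 + 6.2 + 7.6 + 11.7)/5 = 49.3/5 = 9.86.
For a Normal prior and Normal likelihood with known variance, the posterior is Normal; its mode equals its mean, the precision-weighted average.
Prior precision 1/σ₀² = 1/1 = 1; data precision n/σ² = 5/1 = 5.
θ̂ = (1·10 + 5·9.86) / (1 + 5) = 59.3/6 = 593/60 ≈ 9.8833.

θ̂_MAP = 9.8833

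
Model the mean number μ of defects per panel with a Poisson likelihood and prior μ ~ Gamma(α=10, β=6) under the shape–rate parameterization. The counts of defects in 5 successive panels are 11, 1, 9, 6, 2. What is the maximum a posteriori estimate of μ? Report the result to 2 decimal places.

μ̂_MAP = 3.45

Σxᵢ = 11+1+9+6+2 = 29, with n = 5.
Posterior ∝ μ^9e^(−6μ) · μ^29e^(−5μ) = μ^38e^(−11μ), i.e. Gamma(shape=39, rate=11).
The mode of a Gamma(a, b) with a ≥ 1 (shape–rate) is (a−1)/b = 38/11 ≈ 3.45.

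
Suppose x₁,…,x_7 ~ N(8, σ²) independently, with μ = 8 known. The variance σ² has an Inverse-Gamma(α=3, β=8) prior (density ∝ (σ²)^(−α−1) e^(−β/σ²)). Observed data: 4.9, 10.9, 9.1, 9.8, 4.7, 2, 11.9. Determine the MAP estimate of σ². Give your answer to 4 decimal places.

σ̂²_MAP = 6.7047

Sum of squared deviations about the known mean: SS = (4.9−8)² + (10.9−8)² + (9.1−8)² + (9.8−8)² + (4.7−8)² + (2−8)² + (11.9−8)² = 84.57.
The Normal likelihood contributes (σ²)^(−n/2) exp(−SS/(2σ²)), so the posterior is Inverse-Gamma(α + n/2, β + SS/2) = Inverse-Gamma(6.5, 50.285).
The mode of Inverse-Gamma(a, b) is b/(a+1) = 50.285/7.5 ≈ 6.7047.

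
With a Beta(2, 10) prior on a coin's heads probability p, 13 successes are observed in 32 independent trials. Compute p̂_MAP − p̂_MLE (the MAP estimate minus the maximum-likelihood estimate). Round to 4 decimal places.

MAP − MLE = -0.0729

Posterior is Beta(15, 29); MAP = (15−1)/(44−2) = 14/42 ≈ 0.33333.
MLE ignores the prior: p̂_MLE = k/n = 13/32 ≈ 0.40625.
Difference = 14/42 − 13/32 = -7/96 ≈ -0.0729.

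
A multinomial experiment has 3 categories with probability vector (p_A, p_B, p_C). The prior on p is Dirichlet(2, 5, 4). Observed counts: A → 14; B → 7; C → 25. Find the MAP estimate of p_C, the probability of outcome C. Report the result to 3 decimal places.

The posterior is Dirichlet(αᵢ + nᵢ) = Dirichlet(16, 12, 29).
For a Dirichlet(a₁,…,a_K) with all aᵢ > 1, the mode has j-th component (aⱼ − 1)/(Σaᵢ − K).
Here Σaᵢ = 57 and K = 3, so p_C = (29 − 1)/(57 − 3) = 28/54 ≈ 0.519.

MAP estimate of p_C = 0.519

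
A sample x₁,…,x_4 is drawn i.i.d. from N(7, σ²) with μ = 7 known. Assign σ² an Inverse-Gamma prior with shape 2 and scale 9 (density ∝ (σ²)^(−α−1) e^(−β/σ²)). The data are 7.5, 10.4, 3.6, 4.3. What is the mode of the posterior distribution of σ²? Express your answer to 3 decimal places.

Sum of squared deviations about the known mean: SS = (7.5−7)² + (10.4−7)² + (3.6−7)² + (4.3−7)² = 30.66.
The Normal likelihood contributes (σ²)^(−n/2) exp(−SS/(2σ²)), so the posterior is Inverse-Gamma(α + n/2, β + SS/2) = Inverse-Gamma(4, 24.33).
The mode of Inverse-Gamma(a, b) is b/(a+1) = 24.33/5 ≈ 4.866.

σ̂²_MAP = 4.866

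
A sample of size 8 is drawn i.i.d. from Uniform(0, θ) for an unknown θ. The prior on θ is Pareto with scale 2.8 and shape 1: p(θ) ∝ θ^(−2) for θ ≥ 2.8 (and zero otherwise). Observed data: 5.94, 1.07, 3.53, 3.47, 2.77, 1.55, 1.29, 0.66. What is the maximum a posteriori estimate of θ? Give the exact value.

θ̂_MAP = 5.94

The Uniform(0, θ) likelihood is θ^(−n) for θ ≥ max(xᵢ), zero otherwise. Here max(xᵢ) = 5.94.
Posterior ∝ θ^(−2) · θ^(−8) = θ^(−10) on θ ≥ max(2.8, 5.94) = 5.94.
This density is strictly decreasing in θ, so the posterior mode lies at the lower boundary of the support.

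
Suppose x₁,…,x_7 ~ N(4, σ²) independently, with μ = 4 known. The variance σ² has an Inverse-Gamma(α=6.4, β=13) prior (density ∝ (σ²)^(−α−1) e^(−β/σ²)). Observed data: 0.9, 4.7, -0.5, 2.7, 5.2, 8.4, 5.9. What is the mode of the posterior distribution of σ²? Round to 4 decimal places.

Sum of squared deviations about the known mean: SS = (0.9−4)² + (4.7−4)² + (-0.5−4)² + (2.7−4)² + (5.2−4)² + (8.4−4)² + (5.9−4)² = 56.45.
The Normal likelihood contributes (σ²)^(−n/2) exp(−SS/(2σ²)), so the posterior is Inverse-Gamma(α + n/2, β + SS/2) = Inverse-Gamma(9.9, 41.225).
The mode of Inverse-Gamma(a, b) is b/(a+1) = 41.225/10.9 ≈ 3.7821.

σ̂²_MAP = 3.7821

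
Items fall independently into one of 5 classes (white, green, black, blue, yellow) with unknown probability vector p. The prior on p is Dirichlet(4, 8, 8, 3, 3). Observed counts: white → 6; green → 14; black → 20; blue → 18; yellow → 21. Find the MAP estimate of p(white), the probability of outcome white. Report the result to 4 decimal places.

MAP estimate of p(white) = 0.0900

The posterior is Dirichlet(αᵢ + nᵢ) = Dirichlet(10, 22, 28, 21, 24).
For a Dirichlet(a₁,…,a_K) with all aᵢ > 1, the mode has j-th component (aⱼ − 1)/(Σaᵢ − K).
Here Σaᵢ = 105 and K = 5, so p(white) = (10 − 1)/(105 − 5) = 9/100 ≈ 0.0900.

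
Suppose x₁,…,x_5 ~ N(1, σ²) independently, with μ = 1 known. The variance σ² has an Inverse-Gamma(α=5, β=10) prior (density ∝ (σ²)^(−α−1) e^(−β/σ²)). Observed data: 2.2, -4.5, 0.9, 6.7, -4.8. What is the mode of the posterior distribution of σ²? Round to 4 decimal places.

σ̂²_MAP = 6.9312

Sum of squared deviations about the known mean: SS = (2.2−1)² + (-4.5−1)² + (0.9−1)² + (6.7−1)² + (-4.8−1)² = 97.83.
The Normal likelihood contributes (σ²)^(−n/2) exp(−SS/(2σ²)), so the posterior is Inverse-Gamma(α + n/2, β + SS/2) = Inverse-Gamma(7.5, 58.915).
The mode of Inverse-Gamma(a, b) is b/(a+1) = 58.915/8.5 ≈ 6.9312.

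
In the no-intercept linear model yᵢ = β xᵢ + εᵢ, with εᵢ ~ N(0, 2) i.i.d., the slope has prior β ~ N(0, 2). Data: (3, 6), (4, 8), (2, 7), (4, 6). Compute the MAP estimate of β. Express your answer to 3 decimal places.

β̂_MAP = 1.913

log p(β | y) = −Σ(yᵢ − βxᵢ)²/(2·2) − β²/(2·2) + const.
Setting the derivative to zero: Σxᵢ(yᵢ − βxᵢ)/2 − β/2 = 0, so β = Σxᵢyᵢ / (Σxᵢ² + σ²/τ²).
Σxᵢyᵢ = 3·6 + 4·8 + 2·7 + 4·6 = 88; Σxᵢ² = 45; σ²/τ² = 1.
β̂_MAP = 88 / (45 + 1) = 88/46 ≈ 1.913.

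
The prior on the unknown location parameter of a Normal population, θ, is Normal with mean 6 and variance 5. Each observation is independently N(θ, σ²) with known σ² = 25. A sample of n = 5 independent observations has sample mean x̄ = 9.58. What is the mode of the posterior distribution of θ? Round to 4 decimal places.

θ̂_MAP = 7.7900

n = 5, x̄ = 9.58.
For a Normal prior and Normal likelihood with known variance, the posterior is Normal; its mode equals its mean, the precision-weighted average.
Prior precision 1/σ₀² = 1/5 = 0.2; data precision n/σ² = 5/25 = 0.2.
θ̂ = (0.2·6 + 0.2·9.58) / (0.2 + 0.2) = 3.116/0.4 = 7.7900.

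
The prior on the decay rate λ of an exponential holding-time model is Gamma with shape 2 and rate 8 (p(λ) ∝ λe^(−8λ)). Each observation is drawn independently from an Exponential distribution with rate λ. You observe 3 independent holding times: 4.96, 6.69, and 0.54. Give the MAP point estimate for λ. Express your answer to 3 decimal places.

λ̂_MAP = 0.198

The Exponential(rate=λ) likelihood is ∝ λ^n e^(−λΣtᵢ). Here n = 3 and Σtᵢ = 4.96 + 6.69 + 0.54 = 12.19.
Posterior ∝ λe^(−8λ) · λ^3e^(−12.19λ) = λ^4e^(−20.19λ), i.e. Gamma(5, 20.19).
Mode = (a−1)/b = 4/20.19 ≈ 0.198.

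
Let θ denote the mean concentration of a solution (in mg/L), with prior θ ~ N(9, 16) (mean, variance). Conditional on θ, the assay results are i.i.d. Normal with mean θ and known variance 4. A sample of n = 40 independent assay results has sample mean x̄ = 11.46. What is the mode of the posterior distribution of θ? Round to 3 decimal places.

θ̂_MAP = 11.445

n = 40, x̄ = 11.46.
For a Normal prior and Normal likelihood with known variance, the posterior is Normal; its mode equals its mean, the precision-weighted average.
Prior precision 1/σ₀² = 1/16 = 0.0625; data precision n/σ² = 40/4 = 10.
θ̂ = (0.0625·9 + 10·11.46) / (0.0625 + 10) = 115.1625/10.0625 = 9213/805 ≈ 11.445.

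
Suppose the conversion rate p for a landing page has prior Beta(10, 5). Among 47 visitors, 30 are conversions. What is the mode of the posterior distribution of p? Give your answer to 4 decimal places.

Prior: Beta(10, 5).
Data: 30 successes in 47 trials. The binomial likelihood contributes p^30(1−p)^17, so the posterior is Beta(10+30, 5+17) = Beta(40, 22).
For Beta(a, b) with a, b > 1 the mode is (a−1)/(a+b−2) = 39/60 ≈ 0.6500.

p̂_MAP = 0.6500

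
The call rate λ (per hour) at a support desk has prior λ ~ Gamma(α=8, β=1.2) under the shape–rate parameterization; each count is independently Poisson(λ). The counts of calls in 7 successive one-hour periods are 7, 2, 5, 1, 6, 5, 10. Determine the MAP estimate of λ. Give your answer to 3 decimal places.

Σxᵢ = 7+2+5+1+6+5+10 = 36, with n = 7.
Posterior ∝ λ^7e^(−1.2λ) · λ^36e^(−7λ) = λ^43e^(−8.2λ), i.e. Gamma(shape=44, rate=8.2).
The mode of a Gamma(a, b) with a ≥ 1 (shape–rate) is (a−1)/b = 43/8.2 ≈ 5.244.

λ̂_MAP = 5.244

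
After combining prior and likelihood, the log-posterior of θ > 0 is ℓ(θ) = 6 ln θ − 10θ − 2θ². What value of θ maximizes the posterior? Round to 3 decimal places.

θ̂_MAP = 0.500

ℓ'(θ) = 6/θ − 10 − 4θ. Setting this to zero and multiplying by θ: 4θ² + 10θ − 6 = 0.
θ = (−10 + √(10² + 4·4·6)) / (2·4) = (−10 + √196) / 8 = (−10 + 14)/8 = 1/2.
ℓ''(θ) = −6/θ² − 4 < 0, confirming a maximum.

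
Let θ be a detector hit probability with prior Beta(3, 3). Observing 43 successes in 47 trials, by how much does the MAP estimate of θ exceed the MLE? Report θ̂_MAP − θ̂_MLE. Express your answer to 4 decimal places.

Posterior is Beta(46, 7); MAP = (46−1)/(53−2) = 45/51 ≈ 0.88235.
MLE ignores the prior: θ̂_MLE = k/n = 43/47 ≈ 0.91489.
Difference = 45/51 − 43/47 = -26/799 ≈ -0.0325.

MAP − MLE = -0.0325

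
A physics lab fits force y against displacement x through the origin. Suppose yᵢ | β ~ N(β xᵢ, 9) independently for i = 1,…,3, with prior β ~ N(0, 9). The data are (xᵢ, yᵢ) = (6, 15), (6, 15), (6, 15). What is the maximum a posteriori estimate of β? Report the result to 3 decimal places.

β̂_MAP = 2.477

log p(β | y) = −Σ(yᵢ − βxᵢ)²/(2·9) − β²/(2·9) + const.
Setting the derivative to zero: Σxᵢ(yᵢ − βxᵢ)/9 − β/9 = 0, so β = Σxᵢyᵢ / (Σxᵢ² + σ²/τ²).
Σxᵢyᵢ = 6·15 + 6·15 + 6·15 = 270; Σxᵢ² = 108; σ²/τ² = 1.
β̂_MAP = 270 / (108 + 1) = 270/109 ≈ 2.477.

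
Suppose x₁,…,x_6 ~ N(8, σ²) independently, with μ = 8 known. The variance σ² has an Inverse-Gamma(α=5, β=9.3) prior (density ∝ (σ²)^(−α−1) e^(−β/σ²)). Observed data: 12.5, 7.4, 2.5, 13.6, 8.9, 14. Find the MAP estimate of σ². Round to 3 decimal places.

Sum of squared deviations about the known mean: SS = (12.5−8)² + (7.4−8)² + (2.5−8)² + (13.6−8)² + (8.9−8)² + (14−8)² = 119.03.
The Normal likelihood contributes (σ²)^(−n/2) exp(−SS/(2σ²)), so the posterior is Inverse-Gamma(α + n/2, β + SS/2) = Inverse-Gamma(8, 68.815).
The mode of Inverse-Gamma(a, b) is b/(a+1) = 68.815/9 ≈ 7.646.

σ̂²_MAP = 7.646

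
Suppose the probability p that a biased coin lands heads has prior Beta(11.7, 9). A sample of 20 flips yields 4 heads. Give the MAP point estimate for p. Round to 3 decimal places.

p̂_MAP = 0.380

Prior: Beta(11.7, 9).
Data: 4 successes in 20 trials. The binomial likelihood contributes p^4(1−p)^16, so the posterior is Beta(11.7+4, 9+16) = Beta(15.7, 25).
For Beta(a, b) with a, b > 1 the mode is (a−1)/(a+b−2) = 14.7/38.7 ≈ 0.380.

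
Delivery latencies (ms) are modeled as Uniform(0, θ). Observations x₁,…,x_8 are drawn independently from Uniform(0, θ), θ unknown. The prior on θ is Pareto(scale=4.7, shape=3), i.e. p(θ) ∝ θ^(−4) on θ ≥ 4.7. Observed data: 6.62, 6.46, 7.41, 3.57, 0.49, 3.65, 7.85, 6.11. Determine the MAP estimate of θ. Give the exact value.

θ̂_MAP = 7.85

The Uniform(0, θ) likelihood is θ^(−n) for θ ≥ max(xᵢ), zero otherwise. Here max(xᵢ) = 7.85.
Posterior ∝ θ^(−4) · θ^(−8) = θ^(−12) on θ ≥ max(4.7, 7.85) = 7.85.
This density is strictly decreasing in θ, so the posterior mode lies at the lower boundary of the support.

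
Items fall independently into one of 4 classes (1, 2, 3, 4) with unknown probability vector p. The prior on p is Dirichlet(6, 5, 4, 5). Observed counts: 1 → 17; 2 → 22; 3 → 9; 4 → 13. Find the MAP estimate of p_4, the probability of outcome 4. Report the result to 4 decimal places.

The posterior is Dirichlet(αᵢ + nᵢ) = Dirichlet(23, 27, 13, 18).
For a Dirichlet(a₁,…,a_K) with all aᵢ > 1, the mode has j-th component (aⱼ − 1)/(Σaᵢ − K).
Here Σaᵢ = 81 and K = 4, so p_4 = (18 − 1)/(81 − 4) = 17/77 ≈ 0.2208.

MAP estimate: 0.2208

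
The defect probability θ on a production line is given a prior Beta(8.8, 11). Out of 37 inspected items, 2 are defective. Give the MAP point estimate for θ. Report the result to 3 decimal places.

Prior: Beta(8.8, 11).
Data: 2 successes in 37 trials. The binomial likelihood contributes θ^2(1−θ)^35, so the posterior is Beta(8.8+2, 11+35) = Beta(10.8, 46).
For Beta(a, b) with a, b > 1 the mode is (a−1)/(a+b−2) = 9.8/54.8 ≈ 0.179.

θ̂_MAP = 0.179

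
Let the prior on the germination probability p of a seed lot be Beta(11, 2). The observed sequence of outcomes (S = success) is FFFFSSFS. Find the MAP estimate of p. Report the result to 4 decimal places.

Prior: Beta(11, 2).
Data: 3 successes in 8 trials (from the sequence). The binomial likelihood contributes p^3(1−p)^5, so the posterior is Beta(11+3, 2+5) = Beta(14, 7).
For Beta(a, b) with a, b > 1 the mode is (a−1)/(a+b−2) = 13/19 ≈ 0.6842.

p̂_MAP = 0.6842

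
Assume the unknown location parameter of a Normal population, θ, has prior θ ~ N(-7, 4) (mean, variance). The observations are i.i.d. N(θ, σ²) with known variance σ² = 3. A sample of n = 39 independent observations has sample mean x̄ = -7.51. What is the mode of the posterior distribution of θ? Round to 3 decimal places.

n = 39, x̄ = -7.51.
For a Normal prior and Normal likelihood with known variance, the posterior is Normal; its mode equals its mean, the precision-weighted average.
Prior precision 1/σ₀² = 1/4 = 0.25; data precision n/σ² = 39/3 = 13.
θ̂ = (0.25·(-7) + 13·(-7.51)) / (0.25 + 13) = (-99.38)/13.25 = -9938/1325 ≈ -7.500.

θ̂_MAP = -7.500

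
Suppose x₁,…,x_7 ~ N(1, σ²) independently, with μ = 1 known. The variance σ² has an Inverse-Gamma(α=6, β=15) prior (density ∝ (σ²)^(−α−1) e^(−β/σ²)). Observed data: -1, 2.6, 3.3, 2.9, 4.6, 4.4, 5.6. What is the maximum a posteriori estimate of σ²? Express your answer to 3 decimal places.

σ̂²_MAP = 4.340

Sum of squared deviations about the known mean: SS = (-1−1)² + (2.6−1)² + (3.3−1)² + (2.9−1)² + (4.6−1)² + (4.4−1)² + (5.6−1)² = 61.14.
The Normal likelihood contributes (σ²)^(−n/2) exp(−SS/(2σ²)), so the posterior is Inverse-Gamma(α + n/2, β + SS/2) = Inverse-Gamma(9.5, 45.57).
The mode of Inverse-Gamma(a, b) is b/(a+1) = 45.57/10.5 ≈ 4.340.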